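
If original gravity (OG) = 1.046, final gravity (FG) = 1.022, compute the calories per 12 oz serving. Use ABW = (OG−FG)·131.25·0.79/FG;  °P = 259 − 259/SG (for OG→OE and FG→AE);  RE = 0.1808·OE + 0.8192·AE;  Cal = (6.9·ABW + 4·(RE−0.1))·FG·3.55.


ABW = (1.046 − 1.022)·131.25·0.79/1.022 = 2.4349
OE = 259 − 259/1.046 = 11.3901 °P
AE = 259 − 259/1.022 = 5.5753 °P
RE = 0.1808·11.3901 + 0.8192·5.5753 = 6.6266 °P
Cal = (6.9·2.4349 + 4·(6.6266−0.1))·1.022·3.55

155.6731 kcal


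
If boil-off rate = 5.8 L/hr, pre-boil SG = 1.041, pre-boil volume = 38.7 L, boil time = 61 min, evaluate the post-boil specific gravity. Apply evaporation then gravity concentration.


V_post = V_pre − rate·(t/60);  SG_post = 1 + (SG_pre−1)·V_pre/V_post
V_post = 38.7 − 5.8·(61/60) = 32.8033
SG_post = 1 + (1.041 − 1)·38.7/32.8033

1.0484


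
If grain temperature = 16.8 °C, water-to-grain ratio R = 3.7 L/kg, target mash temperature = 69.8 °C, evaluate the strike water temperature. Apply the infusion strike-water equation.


T_strike = (0.41/R)·(T_mash − T_grain) + T_mash
T_strike = (0.41/3.7)·(69.8 − 16.8) + 69.8

75.6730 °C


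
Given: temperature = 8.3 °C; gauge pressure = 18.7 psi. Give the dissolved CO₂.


vols = (P + 14.695)·(0.01821 + 0.09011·e^(−0.04·T))
vols = (18.7 + 14.695)·(0.01821 + 0.09011·e^(−0.04·8.3))

2.7672 volumes


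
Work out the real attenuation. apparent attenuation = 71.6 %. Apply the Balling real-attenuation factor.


RA = AA · 0.8192
RA = 71.6 · 0.8192

58.6547 %


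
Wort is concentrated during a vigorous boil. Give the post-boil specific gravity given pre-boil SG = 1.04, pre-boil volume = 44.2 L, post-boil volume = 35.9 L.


SG_post = 1 + (SG_pre − 1)·V_pre/V_post
pts_pre = (1.04 − 1)·1000 = 40.0000
pts_post = 40.0000·44.2/35.9 = 49.2479
SG_post = 1 + 49.2479/1000

1.0492


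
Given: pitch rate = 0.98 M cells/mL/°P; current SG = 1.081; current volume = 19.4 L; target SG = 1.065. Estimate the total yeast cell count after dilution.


V_w = V·((SG_c−1)/(SG_t−1)−1);  °P = 259 − 259/SG_t;  cells = rate·(V+V_w)·°P
V_w = 19.4·((1.081−1)/(1.065−1)−1) = 4.7754
V_final = 19.4 + 4.7754 = 24.1754
°P = 259 − 259/1.065 = 15.8075
cells = 0.98·24.1754·15.8075

374.5096 billion cells


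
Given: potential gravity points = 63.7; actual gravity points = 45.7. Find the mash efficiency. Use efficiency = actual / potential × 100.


efficiency = 45.7 / 63.7 × 100

71.7425 %


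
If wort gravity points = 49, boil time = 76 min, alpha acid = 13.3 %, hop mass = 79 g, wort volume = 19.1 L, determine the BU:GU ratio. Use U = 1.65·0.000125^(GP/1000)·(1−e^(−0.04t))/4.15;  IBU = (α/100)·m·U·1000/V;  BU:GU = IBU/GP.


U = 1.65·0.000125^(49/1000)·(1−e^(−0.04·76))/4.15 = 0.2437
IBU = (13.3/100)·79·0.2437·1000/19.1 = 134.0732
BU:GU = 134.0732/49

2.7362


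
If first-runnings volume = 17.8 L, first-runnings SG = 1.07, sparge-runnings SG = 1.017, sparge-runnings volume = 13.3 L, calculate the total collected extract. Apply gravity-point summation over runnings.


total = Σ (SG_i − 1)·1000·V_i
first = (1.07 − 1)·1000·17.8 = 1246.0000
sparge = (1.017 − 1)·1000·13.3 = 226.1000
total = 1246.0000 + 226.1000

1472.1000 gravity·L


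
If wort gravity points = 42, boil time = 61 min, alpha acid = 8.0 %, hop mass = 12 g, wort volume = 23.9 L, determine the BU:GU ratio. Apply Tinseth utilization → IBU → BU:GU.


U = 1.65·0.000125^(GP/1000)·(1−e^(−0.04t))/4.15;  IBU = (α/100)·m·U·1000/V;  BU:GU = IBU/GP
U = 1.65·0.000125^(42/1000)·(1−e^(−0.04·61))/4.15 = 0.2488
IBU = (8.0/100)·12·0.2488·1000/23.9 = 9.9948
BU:GU = 9.9948/42

0.2380


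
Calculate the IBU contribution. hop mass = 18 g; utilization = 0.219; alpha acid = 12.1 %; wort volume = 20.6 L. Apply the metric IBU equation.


IBU = (α/100)·mass·U·1000 / V
IBU = (12.1/100)·18·0.219·1000 / 20.6

23.1545 IBU


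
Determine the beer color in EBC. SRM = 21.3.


EBC = SRM · 1.97
EBC = 21.3 · 1.97

41.9610 EBC


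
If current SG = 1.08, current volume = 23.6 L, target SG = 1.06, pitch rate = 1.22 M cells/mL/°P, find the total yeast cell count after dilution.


V_w = V·((SG_c−1)/(SG_t−1)−1);  °P = 259 − 259/SG_t;  cells = rate·(V+V_w)·°P
V_w = 23.6·((1.08−1)/(1.06−1)−1) = 7.8667
V_final = 23.6 + 7.8667 = 31.4667
°P = 259 − 259/1.06 = 14.6604
cells = 1.22·31.4667·14.6604

562.8021 billion cells


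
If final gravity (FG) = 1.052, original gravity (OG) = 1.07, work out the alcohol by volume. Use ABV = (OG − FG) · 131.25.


ABV = (1.07 − 1.052) · 131.25

2.3625 % ABV


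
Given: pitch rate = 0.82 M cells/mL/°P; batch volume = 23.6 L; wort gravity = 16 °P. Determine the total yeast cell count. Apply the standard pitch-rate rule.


cells (billions) = rate · V_L · °P
cells = 0.82 · 23.6 · 16

309.6320 billion cells


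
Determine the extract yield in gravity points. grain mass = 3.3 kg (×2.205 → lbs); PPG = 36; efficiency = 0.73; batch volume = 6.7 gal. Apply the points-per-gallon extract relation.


points = lbs × PPG × eff / vol
lbs = 3.3 × 2.205 = 7.2765
points = 7.2765 × 36 × 0.73 / 6.7

28.5413 points


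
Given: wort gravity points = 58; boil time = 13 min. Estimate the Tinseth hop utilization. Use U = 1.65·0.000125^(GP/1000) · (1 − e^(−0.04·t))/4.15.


bigness = 1.65·0.000125^(58/1000) = 0.9797
boil_factor = (1 − e^(−0.04·13))/4.15 = 0.0977
U = 0.9797 · 0.0977

0.0957


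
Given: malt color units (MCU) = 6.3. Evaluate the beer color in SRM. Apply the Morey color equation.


SRM = 1.4922 · MCU^0.6859
SRM = 1.4922 · 6.3^0.6859

5.2734 SRM


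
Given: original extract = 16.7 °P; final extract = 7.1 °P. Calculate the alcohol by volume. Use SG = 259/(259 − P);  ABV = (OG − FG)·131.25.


OG = 259/(259 − 16.7) = 1.0689
FG = 259/(259 − 7.1) = 1.0282
ABV = (1.0689 − 1.0282)·131.25

5.3467 % ABV


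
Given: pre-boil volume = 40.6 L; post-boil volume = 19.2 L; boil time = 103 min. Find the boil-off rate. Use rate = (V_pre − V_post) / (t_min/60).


rate = (40.6 − 19.2) / (103/60)

12.4660 L/hr


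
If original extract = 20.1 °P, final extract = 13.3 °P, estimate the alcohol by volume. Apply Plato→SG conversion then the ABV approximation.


SG = 259/(259 − P);  ABV = (OG − FG)·131.25
OG = 259/(259 − 20.1) = 1.0841
FG = 259/(259 − 13.3) = 1.0541
ABV = (1.0841 − 1.0541)·131.25

3.9381 % ABV


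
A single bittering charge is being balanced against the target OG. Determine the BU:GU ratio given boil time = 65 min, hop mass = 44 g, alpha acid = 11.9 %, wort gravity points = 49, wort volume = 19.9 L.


U = 1.65·0.000125^(GP/1000)·(1−e^(−0.04t))/4.15;  IBU = (α/100)·m·U·1000/V;  BU:GU = IBU/GP
U = 1.65·0.000125^(49/1000)·(1−e^(−0.04·65))/4.15 = 0.2370
IBU = (11.9/100)·44·0.2370·1000/19.9 = 62.3467
BU:GU = 62.3467/49

1.2724


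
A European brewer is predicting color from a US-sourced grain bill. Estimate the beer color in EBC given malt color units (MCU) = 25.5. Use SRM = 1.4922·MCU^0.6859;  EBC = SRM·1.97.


SRM = 1.4922·25.5^0.6859 = 13.7586
EBC = 13.7586·1.97

27.1044 EBC


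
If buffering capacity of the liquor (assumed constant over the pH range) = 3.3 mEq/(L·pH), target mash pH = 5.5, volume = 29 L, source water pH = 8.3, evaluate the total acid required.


acid = buffering capacity · (pH_source − pH_target) · V
acid = 3.3 · (8.3 − 5.5) · 29

267.9600 mEq


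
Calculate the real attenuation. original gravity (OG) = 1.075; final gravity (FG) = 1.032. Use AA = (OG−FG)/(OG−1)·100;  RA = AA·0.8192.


AA = (1.075 − 1.032)/(1.075 − 1)·100 = 57.3333
RA = 57.3333·0.8192

46.9675 %


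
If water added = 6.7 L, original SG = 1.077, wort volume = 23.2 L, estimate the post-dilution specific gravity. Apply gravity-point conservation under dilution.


SG_new = 1 + (SG_old − 1)·V_old/(V_old + V_water)
pts = (1.077 − 1)·1000·23.2/(23.2 + 6.7) = 59.7458
SG_new = 1 + 59.7458/1000

1.0597


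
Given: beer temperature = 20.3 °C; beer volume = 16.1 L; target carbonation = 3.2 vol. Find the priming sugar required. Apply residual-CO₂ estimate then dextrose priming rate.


residual = 14.695·(0.01821 + 0.09011·e^(−0.04·T));  sugar = (target − residual)·4.0·V
residual = 14.695·(0.01821 + 0.09011·e^(−0.04·20.3)) = 0.8555
sugar = (3.2 − 0.8555)·4.0·16.1

150.9868 g


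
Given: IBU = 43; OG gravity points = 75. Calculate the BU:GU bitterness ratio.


BU:GU = IBU / OG_points
BU:GU = 43 / 75

0.5733


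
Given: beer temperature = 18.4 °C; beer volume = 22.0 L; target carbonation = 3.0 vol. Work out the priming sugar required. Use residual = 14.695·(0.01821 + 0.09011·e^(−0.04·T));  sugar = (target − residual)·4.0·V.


residual = 14.695·(0.01821 + 0.09011·e^(−0.04·18.4)) = 0.9019
sugar = (3.0 − 0.9019)·4.0·22.0

184.6322 g


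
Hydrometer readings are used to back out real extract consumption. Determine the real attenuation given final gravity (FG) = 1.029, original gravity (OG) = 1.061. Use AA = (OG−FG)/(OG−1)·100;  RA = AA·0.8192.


AA = (1.061 − 1.029)/(1.061 − 1)·100 = 52.4590
RA = 52.4590·0.8192

42.9744 %


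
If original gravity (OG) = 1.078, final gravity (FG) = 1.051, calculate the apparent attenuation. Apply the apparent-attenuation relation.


AA = (OG − FG)/(OG − 1) · 100
AA = (1.078 − 1.051)/(1.078 − 1) · 100

34.6154 %


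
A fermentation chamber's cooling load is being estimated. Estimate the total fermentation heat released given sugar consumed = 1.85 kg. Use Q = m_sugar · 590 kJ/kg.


Q = 1.85 · 590

1091.5000 kJ


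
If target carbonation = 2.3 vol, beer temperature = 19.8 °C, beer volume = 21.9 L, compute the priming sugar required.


residual = 14.695·(0.01821 + 0.09011·e^(−0.04·T));  sugar = (target − residual)·4.0·V
residual = 14.695·(0.01821 + 0.09011·e^(−0.04·19.8)) = 0.8674
sugar = (2.3 − 0.8674)·4.0·21.9

125.4992 g


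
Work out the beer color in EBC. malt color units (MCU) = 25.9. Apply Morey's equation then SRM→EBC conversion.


SRM = 1.4922·MCU^0.6859;  EBC = SRM·1.97
SRM = 1.4922·25.9^0.6859 = 13.9062
EBC = 13.9062·1.97

27.3953 EBC


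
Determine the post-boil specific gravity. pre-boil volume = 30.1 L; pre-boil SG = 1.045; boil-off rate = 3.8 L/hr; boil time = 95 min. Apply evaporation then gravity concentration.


V_post = V_pre − rate·(t/60);  SG_post = 1 + (SG_pre−1)·V_pre/V_post
V_post = 30.1 − 3.8·(95/60) = 24.0833
SG_post = 1 + (1.045 − 1)·30.1/24.0833

1.0562


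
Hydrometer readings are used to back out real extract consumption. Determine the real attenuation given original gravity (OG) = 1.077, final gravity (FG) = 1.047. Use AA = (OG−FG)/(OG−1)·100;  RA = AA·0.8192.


AA = (1.077 − 1.047)/(1.077 − 1)·100 = 38.9610
RA = 38.9610·0.8192

31.9169 %


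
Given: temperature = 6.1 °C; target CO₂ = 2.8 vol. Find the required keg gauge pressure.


psi = vols/(0.01821 + 0.09011·e^(−0.04·T)) − 14.695
psi = 2.8/(0.01821 + 0.09011·e^(−0.04·6.1)) − 14.695

16.8330 psi


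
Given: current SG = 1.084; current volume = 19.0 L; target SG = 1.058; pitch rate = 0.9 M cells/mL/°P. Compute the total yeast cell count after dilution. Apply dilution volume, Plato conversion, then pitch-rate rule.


V_w = V·((SG_c−1)/(SG_t−1)−1);  °P = 259 − 259/SG_t;  cells = rate·(V+V_w)·°P
V_w = 19.0·((1.084−1)/(1.058−1)−1) = 8.5172
V_final = 19.0 + 8.5172 = 27.5172
°P = 259 − 259/1.058 = 14.1985
cells = 0.9·27.5172·14.1985

351.6329 billion cells


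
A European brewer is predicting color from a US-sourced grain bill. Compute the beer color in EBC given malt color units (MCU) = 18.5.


SRM = 1.4922·MCU^0.6859;  EBC = SRM·1.97
SRM = 1.4922·18.5^0.6859 = 11.0403
EBC = 11.0403·1.97

21.7494 EBC


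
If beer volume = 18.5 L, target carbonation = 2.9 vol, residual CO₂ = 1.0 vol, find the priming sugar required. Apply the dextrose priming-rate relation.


sugar = (target − residual)·4.0·V
sugar = (2.9 − 1.0)·4.0·18.5

140.6000 g


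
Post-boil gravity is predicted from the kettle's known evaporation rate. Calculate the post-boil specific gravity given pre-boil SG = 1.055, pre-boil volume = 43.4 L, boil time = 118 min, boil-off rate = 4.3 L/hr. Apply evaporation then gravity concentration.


V_post = V_pre − rate·(t/60);  SG_post = 1 + (SG_pre−1)·V_pre/V_post
V_post = 43.4 − 4.3·(118/60) = 34.9433
SG_post = 1 + (1.055 − 1)·43.4/34.9433

1.0683


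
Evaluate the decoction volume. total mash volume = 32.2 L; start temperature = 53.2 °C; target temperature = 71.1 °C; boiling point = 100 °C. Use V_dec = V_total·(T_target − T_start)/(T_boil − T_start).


V_dec = 32.2·(71.1 − 53.2)/(100 − 53.2)

12.3158 L


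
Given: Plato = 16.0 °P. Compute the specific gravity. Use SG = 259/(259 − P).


SG = 259/(259 − 16.0)

1.0658


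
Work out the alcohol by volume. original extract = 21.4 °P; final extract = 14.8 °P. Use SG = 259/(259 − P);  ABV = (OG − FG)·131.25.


OG = 259/(259 − 21.4) = 1.0901
FG = 259/(259 − 14.8) = 1.0606
ABV = (1.0901 − 1.0606)·131.25

3.8668 % ABV


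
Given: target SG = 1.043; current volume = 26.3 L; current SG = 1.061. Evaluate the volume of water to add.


V_water = V·((SG_curr − 1)/(SG_target − 1) − 1)
V_water = 26.3·((1.061 − 1)/(1.043 − 1) − 1)

11.0093 L


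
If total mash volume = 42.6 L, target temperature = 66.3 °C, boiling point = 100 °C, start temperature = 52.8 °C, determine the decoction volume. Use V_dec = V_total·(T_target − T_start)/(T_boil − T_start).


V_dec = 42.6·(66.3 − 52.8)/(100 − 52.8)

12.1843 L


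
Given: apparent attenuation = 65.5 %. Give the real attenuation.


RA = AA · 0.8192
RA = 65.5 · 0.8192

53.6576 %


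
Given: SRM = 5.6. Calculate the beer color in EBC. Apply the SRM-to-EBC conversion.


EBC = SRM · 1.97
EBC = 5.6 · 1.97

11.0320 EBC


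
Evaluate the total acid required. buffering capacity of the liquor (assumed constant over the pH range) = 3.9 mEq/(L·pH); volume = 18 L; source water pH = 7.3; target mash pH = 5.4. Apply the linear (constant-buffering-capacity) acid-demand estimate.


acid = buffering capacity · (pH_source − pH_target) · V
acid = 3.9 · (7.3 − 5.4) · 18

133.3800 mEq


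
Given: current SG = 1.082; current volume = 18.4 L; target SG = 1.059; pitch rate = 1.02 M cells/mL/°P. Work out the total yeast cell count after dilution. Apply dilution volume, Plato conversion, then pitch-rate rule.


V_w = V·((SG_c−1)/(SG_t−1)−1);  °P = 259 − 259/SG_t;  cells = rate·(V+V_w)·°P
V_w = 18.4·((1.082−1)/(1.059−1)−1) = 7.1729
V_final = 18.4 + 7.1729 = 25.5729
°P = 259 − 259/1.059 = 14.4297
cells = 1.02·25.5729·14.4297

376.3879 billion cells


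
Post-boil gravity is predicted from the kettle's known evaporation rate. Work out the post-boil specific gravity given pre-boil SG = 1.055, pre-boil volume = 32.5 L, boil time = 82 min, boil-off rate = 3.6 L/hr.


V_post = V_pre − rate·(t/60);  SG_post = 1 + (SG_pre−1)·V_pre/V_post
V_post = 32.5 − 3.6·(82/60) = 27.5800
SG_post = 1 + (1.055 − 1)·32.5/27.5800

1.0648


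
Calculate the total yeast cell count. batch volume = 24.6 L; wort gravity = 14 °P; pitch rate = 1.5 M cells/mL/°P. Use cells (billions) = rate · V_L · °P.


cells = 1.5 · 24.6 · 14

516.6000 billion cells


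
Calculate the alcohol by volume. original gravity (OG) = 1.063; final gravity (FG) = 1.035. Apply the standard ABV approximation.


ABV = (OG − FG) · 131.25
ABV = (1.063 − 1.035) · 131.25

3.6750 % ABV


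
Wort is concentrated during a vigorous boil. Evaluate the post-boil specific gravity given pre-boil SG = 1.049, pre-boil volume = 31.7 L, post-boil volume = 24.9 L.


SG_post = 1 + (SG_pre − 1)·V_pre/V_post
pts_pre = (1.049 − 1)·1000 = 49.0000
pts_post = 49.0000·31.7/24.9 = 62.3815
SG_post = 1 + 62.3815/1000

1.0624


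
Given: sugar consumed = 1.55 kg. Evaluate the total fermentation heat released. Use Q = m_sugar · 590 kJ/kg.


Q = 1.55 · 590

914.5000 kJ


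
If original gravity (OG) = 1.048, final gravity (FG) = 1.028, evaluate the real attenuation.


AA = (OG−FG)/(OG−1)·100;  RA = AA·0.8192
AA = (1.048 − 1.028)/(1.048 − 1)·100 = 41.6667
RA = 41.6667·0.8192

34.1333 %


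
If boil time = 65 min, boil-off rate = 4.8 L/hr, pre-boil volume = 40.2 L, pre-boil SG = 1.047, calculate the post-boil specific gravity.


V_post = V_pre − rate·(t/60);  SG_post = 1 + (SG_pre−1)·V_pre/V_post
V_post = 40.2 − 4.8·(65/60) = 35.0000
SG_post = 1 + (1.047 − 1)·40.2/35.0000

1.0540


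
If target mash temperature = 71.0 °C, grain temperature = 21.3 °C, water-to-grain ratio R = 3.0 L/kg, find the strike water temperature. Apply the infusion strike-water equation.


T_strike = (0.41/R)·(T_mash − T_grain) + T_mash
T_strike = (0.41/3.0)·(71.0 − 21.3) + 71.0

77.7923 °C


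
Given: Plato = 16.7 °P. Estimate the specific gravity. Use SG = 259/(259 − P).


SG = 259/(259 − 16.7)

1.0689


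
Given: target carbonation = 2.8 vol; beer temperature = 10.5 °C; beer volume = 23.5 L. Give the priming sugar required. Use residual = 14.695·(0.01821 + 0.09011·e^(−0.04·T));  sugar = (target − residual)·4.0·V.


residual = 14.695·(0.01821 + 0.09011·e^(−0.04·10.5)) = 1.1376
sugar = (2.8 − 1.1376)·4.0·23.5

156.2623 g


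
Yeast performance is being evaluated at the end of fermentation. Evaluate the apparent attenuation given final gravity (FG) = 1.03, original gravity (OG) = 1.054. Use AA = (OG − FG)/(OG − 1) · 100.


AA = (1.054 − 1.03)/(1.054 − 1) · 100

44.4444 %


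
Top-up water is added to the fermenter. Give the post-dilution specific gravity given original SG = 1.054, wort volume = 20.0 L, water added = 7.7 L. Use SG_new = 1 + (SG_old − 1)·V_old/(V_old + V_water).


pts = (1.054 − 1)·1000·20.0/(20.0 + 7.7) = 38.9892
SG_new = 1 + 38.9892/1000

1.0390


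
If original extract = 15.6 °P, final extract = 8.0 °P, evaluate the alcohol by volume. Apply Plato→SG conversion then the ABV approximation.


SG = 259/(259 − P);  ABV = (OG − FG)·131.25
OG = 259/(259 − 15.6) = 1.0641
FG = 259/(259 − 8.0) = 1.0319
ABV = (1.0641 − 1.0319)·131.25

4.2288 % ABV


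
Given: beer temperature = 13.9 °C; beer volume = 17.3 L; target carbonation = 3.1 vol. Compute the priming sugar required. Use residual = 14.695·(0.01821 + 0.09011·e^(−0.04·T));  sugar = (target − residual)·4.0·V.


residual = 14.695·(0.01821 + 0.09011·e^(−0.04·13.9)) = 1.0270
sugar = (3.1 − 1.0270)·4.0·17.3

143.4514 g


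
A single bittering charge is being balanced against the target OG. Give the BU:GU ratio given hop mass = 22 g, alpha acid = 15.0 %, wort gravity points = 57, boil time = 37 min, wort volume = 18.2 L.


U = 1.65·0.000125^(GP/1000)·(1−e^(−0.04t))/4.15;  IBU = (α/100)·m·U·1000/V;  BU:GU = IBU/GP
U = 1.65·0.000125^(57/1000)·(1−e^(−0.04·37))/4.15 = 0.1840
IBU = (15.0/100)·22·0.1840·1000/18.2 = 33.3598
BU:GU = 33.3598/57

0.5853


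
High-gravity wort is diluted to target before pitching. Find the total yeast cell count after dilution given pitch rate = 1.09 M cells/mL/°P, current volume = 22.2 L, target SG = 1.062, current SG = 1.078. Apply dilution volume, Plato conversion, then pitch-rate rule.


V_w = V·((SG_c−1)/(SG_t−1)−1);  °P = 259 − 259/SG_t;  cells = rate·(V+V_w)·°P
V_w = 22.2·((1.078−1)/(1.062−1)−1) = 5.7290
V_final = 22.2 + 5.7290 = 27.9290
°P = 259 − 259/1.062 = 15.1205
cells = 1.09·27.9290·15.1205

460.3088 billion cells


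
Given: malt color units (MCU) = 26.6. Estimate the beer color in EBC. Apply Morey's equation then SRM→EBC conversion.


SRM = 1.4922·MCU^0.6859;  EBC = SRM·1.97
SRM = 1.4922·26.6^0.6859 = 14.1629
EBC = 14.1629·1.97

27.9010 EBC


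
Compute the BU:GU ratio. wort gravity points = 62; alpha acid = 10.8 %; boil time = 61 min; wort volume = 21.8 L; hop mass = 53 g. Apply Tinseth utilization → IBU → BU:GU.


U = 1.65·0.000125^(GP/1000)·(1−e^(−0.04t))/4.15;  IBU = (α/100)·m·U·1000/V;  BU:GU = IBU/GP
U = 1.65·0.000125^(62/1000)·(1−e^(−0.04·61))/4.15 = 0.2079
IBU = (10.8/100)·53·0.2079·1000/21.8 = 54.5860
BU:GU = 54.5860/62

0.8804


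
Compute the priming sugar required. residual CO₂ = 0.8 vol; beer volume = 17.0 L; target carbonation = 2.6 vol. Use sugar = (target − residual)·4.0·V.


sugar = (2.6 − 0.8)·4.0·17.0

122.4000 g


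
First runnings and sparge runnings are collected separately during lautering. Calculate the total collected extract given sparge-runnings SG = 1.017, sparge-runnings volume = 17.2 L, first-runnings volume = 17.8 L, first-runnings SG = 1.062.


total = Σ (SG_i − 1)·1000·V_i
first = (1.062 − 1)·1000·17.8 = 1103.6000
sparge = (1.017 − 1)·1000·17.2 = 292.4000
total = 1103.6000 + 292.4000

1396.0000 gravity·L


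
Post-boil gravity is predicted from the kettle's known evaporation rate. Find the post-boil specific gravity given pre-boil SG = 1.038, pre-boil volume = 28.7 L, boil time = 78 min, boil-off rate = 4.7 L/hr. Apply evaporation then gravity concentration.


V_post = V_pre − rate·(t/60);  SG_post = 1 + (SG_pre−1)·V_pre/V_post
V_post = 28.7 − 4.7·(78/60) = 22.5900
SG_post = 1 + (1.038 − 1)·28.7/22.5900

1.0483


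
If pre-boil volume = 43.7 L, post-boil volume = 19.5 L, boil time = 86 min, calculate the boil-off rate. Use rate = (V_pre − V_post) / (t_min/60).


rate = (43.7 − 19.5) / (86/60)

16.8837 L/hr


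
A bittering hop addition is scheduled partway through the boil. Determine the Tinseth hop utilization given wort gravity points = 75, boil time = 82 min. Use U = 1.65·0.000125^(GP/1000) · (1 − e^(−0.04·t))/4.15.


bigness = 1.65·0.000125^(75/1000) = 0.8409
boil_factor = (1 − e^(−0.04·82))/4.15 = 0.2319
U = 0.8409 · 0.2319

0.1950


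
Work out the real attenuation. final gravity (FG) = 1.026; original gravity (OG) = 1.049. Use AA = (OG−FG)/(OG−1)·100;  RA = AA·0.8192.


AA = (1.049 − 1.026)/(1.049 − 1)·100 = 46.9388
RA = 46.9388·0.8192

38.4522 %


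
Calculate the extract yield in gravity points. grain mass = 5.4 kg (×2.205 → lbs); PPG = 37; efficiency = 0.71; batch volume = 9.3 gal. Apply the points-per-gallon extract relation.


points = lbs × PPG × eff / vol
lbs = 5.4 × 2.205 = 11.9070
points = 11.9070 × 37 × 0.71 / 9.3

33.6341 points


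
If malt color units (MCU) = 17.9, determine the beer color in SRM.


SRM = 1.4922 · MCU^0.6859
SRM = 1.4922 · 17.9^0.6859

10.7934 SRM


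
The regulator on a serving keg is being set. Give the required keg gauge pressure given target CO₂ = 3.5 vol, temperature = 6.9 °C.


psi = vols/(0.01821 + 0.09011·e^(−0.04·T)) − 14.695
psi = 3.5/(0.01821 + 0.09011·e^(−0.04·6.9)) − 14.695

25.7269 psi


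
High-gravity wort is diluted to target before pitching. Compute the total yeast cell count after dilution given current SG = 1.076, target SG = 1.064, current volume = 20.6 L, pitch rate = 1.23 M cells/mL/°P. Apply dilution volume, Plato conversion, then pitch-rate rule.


V_w = V·((SG_c−1)/(SG_t−1)−1);  °P = 259 − 259/SG_t;  cells = rate·(V+V_w)·°P
V_w = 20.6·((1.076−1)/(1.064−1)−1) = 3.8625
V_final = 20.6 + 3.8625 = 24.4625
°P = 259 − 259/1.064 = 15.5789
cells = 1.23·24.4625·15.5789

468.7530 billion cells


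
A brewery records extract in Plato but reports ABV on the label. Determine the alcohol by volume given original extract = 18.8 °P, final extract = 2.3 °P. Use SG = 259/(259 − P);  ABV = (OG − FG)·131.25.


OG = 259/(259 − 18.8) = 1.0783
FG = 259/(259 − 2.3) = 1.0090
ABV = (1.0783 − 1.0090)·131.25

9.0967 % ABV


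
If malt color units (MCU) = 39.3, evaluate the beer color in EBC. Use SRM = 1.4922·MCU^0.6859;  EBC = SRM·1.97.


SRM = 1.4922·39.3^0.6859 = 18.5106
EBC = 18.5106·1.97

36.4659 EBC


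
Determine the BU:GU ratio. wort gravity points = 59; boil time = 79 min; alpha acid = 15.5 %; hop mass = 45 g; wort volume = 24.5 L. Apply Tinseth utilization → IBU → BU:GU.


U = 1.65·0.000125^(GP/1000)·(1−e^(−0.04t))/4.15;  IBU = (α/100)·m·U·1000/V;  BU:GU = IBU/GP
U = 1.65·0.000125^(59/1000)·(1−e^(−0.04·79))/4.15 = 0.2240
IBU = (15.5/100)·45·0.2240·1000/24.5 = 63.7829
BU:GU = 63.7829/59

1.0811


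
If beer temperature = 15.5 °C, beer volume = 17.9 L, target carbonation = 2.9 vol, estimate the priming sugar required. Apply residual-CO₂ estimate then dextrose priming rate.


residual = 14.695·(0.01821 + 0.09011·e^(−0.04·T));  sugar = (target − residual)·4.0·V
residual = 14.695·(0.01821 + 0.09011·e^(−0.04·15.5)) = 0.9799
sugar = (2.9 − 0.9799)·4.0·17.9

137.4774 g


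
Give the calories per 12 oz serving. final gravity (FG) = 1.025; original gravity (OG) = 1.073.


ABW = (OG−FG)·131.25·0.79/FG;  °P = 259 − 259/SG (for OG→OE and FG→AE);  RE = 0.1808·OE + 0.8192·AE;  Cal = (6.9·ABW + 4·(RE−0.1))·FG·3.55
ABW = (1.073 − 1.025)·131.25·0.79/1.025 = 4.8556
OE = 259 − 259/1.073 = 17.6207 °P
AE = 259 − 259/1.025 = 6.3171 °P
RE = 0.1808·17.6207 + 0.8192·6.3171 = 8.3608 °P
Cal = (6.9·4.8556 + 4·(8.3608−0.1))·1.025·3.55

242.1471 kcal


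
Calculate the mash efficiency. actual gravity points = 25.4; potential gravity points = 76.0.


efficiency = actual / potential × 100
efficiency = 25.4 / 76.0 × 100

33.4211 %


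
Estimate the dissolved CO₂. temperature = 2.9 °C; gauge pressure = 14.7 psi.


vols = (P + 14.695)·(0.01821 + 0.09011·e^(−0.04·T))
vols = (14.7 + 14.695)·(0.01821 + 0.09011·e^(−0.04·2.9))

2.8940 volumes


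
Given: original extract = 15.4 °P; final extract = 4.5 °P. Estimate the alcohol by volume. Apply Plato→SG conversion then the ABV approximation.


SG = 259/(259 − P);  ABV = (OG − FG)·131.25
OG = 259/(259 − 15.4) = 1.0632
FG = 259/(259 − 4.5) = 1.0177
ABV = (1.0632 − 1.0177)·131.25

5.9767 % ABV


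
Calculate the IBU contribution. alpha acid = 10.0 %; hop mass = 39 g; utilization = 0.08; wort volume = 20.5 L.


IBU = (α/100)·mass·U·1000 / V
IBU = (10.0/100)·39·0.08·1000 / 20.5

15.2195 IBU


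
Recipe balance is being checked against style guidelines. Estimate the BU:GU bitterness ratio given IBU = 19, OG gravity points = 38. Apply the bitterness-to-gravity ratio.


BU:GU = IBU / OG_points
BU:GU = 19 / 38

0.5000


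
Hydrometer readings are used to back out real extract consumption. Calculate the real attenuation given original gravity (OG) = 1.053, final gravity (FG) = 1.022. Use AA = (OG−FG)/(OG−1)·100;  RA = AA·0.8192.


AA = (1.053 − 1.022)/(1.053 − 1)·100 = 58.4906
RA = 58.4906·0.8192

47.9155 %


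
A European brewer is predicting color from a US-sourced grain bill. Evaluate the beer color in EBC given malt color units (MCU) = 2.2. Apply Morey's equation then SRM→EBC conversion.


SRM = 1.4922·MCU^0.6859;  EBC = SRM·1.97
SRM = 1.4922·2.2^0.6859 = 2.5627
EBC = 2.5627·1.97

5.0485 EBC


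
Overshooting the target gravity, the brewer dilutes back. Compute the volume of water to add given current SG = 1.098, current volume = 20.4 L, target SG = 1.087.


V_water = V·((SG_curr − 1)/(SG_target − 1) − 1)
V_water = 20.4·((1.098 − 1)/(1.087 − 1) − 1)

2.5793 L


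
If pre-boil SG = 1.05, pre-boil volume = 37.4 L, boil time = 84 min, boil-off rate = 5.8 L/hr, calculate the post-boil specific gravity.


V_post = V_pre − rate·(t/60);  SG_post = 1 + (SG_pre−1)·V_pre/V_post
V_post = 37.4 − 5.8·(84/60) = 29.2800
SG_post = 1 + (1.05 − 1)·37.4/29.2800

1.0639


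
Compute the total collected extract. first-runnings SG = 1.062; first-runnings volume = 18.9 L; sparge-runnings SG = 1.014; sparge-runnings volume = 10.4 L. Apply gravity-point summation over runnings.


total = Σ (SG_i − 1)·1000·V_i
first = (1.062 − 1)·1000·18.9 = 1171.8000
sparge = (1.014 − 1)·1000·10.4 = 145.6000
total = 1171.8000 + 145.6000

1317.4000 gravity·L


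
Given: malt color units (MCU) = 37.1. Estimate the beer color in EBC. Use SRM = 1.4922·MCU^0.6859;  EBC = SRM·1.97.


SRM = 1.4922·37.1^0.6859 = 17.7935
EBC = 17.7935·1.97

35.0531 EBC


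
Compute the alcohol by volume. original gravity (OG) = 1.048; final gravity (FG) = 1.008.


ABV = (OG − FG) · 131.25
ABV = (1.048 − 1.008) · 131.25

5.2500 % ABV


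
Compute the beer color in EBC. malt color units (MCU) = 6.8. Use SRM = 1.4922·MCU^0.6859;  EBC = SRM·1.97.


SRM = 1.4922·6.8^0.6859 = 5.5571
EBC = 5.5571·1.97

10.9474 EBC


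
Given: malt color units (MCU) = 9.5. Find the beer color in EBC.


SRM = 1.4922·MCU^0.6859;  EBC = SRM·1.97
SRM = 1.4922·9.5^0.6859 = 6.9895
EBC = 6.9895·1.97

13.7694 EBC


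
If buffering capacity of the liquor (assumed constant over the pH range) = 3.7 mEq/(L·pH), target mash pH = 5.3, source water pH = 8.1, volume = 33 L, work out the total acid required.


acid = buffering capacity · (pH_source − pH_target) · V
acid = 3.7 · (8.1 − 5.3) · 33

341.8800 mEq


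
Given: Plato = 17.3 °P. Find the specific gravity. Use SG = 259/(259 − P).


SG = 259/(259 − 17.3)

1.0716


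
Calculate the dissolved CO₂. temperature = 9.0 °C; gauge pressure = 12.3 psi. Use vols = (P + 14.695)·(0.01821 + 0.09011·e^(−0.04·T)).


vols = (12.3 + 14.695)·(0.01821 + 0.09011·e^(−0.04·9.0))

2.1887 volumes


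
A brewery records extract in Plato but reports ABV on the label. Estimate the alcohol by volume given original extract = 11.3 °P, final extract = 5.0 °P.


SG = 259/(259 − P);  ABV = (OG − FG)·131.25
OG = 259/(259 − 11.3) = 1.0456
FG = 259/(259 − 5.0) = 1.0197
ABV = (1.0456 − 1.0197)·131.25

3.4039 % ABV


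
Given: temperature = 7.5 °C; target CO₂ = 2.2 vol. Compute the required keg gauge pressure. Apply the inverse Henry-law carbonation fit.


psi = vols/(0.01821 + 0.09011·e^(−0.04·T)) − 14.695
psi = 2.2/(0.01821 + 0.09011·e^(−0.04·7.5)) − 14.695

11.1980 psi


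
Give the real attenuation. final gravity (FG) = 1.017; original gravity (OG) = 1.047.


AA = (OG−FG)/(OG−1)·100;  RA = AA·0.8192
AA = (1.047 − 1.017)/(1.047 − 1)·100 = 63.8298
RA = 63.8298·0.8192

52.2894 %


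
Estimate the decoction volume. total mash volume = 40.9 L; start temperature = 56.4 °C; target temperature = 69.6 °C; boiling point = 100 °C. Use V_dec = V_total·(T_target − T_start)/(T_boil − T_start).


V_dec = 40.9·(69.6 − 56.4)/(100 − 56.4)

12.3826 L


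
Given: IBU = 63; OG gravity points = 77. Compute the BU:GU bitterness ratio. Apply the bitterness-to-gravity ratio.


BU:GU = IBU / OG_points
BU:GU = 63 / 77

0.8182


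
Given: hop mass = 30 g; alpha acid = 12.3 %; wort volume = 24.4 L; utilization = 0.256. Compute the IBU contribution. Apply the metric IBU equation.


IBU = (α/100)·mass·U·1000 / V
IBU = (12.3/100)·30·0.256·1000 / 24.4

38.7148 IBU


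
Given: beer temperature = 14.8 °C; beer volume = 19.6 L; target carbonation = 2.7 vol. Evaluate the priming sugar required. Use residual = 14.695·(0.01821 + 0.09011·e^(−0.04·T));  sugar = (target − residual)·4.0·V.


residual = 14.695·(0.01821 + 0.09011·e^(−0.04·14.8)) = 1.0002
sugar = (2.7 − 1.0002)·4.0·19.6

133.2682 g


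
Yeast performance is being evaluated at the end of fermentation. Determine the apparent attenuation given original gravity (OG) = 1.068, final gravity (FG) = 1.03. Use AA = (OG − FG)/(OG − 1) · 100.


AA = (1.068 − 1.03)/(1.068 − 1) · 100

55.8824 %


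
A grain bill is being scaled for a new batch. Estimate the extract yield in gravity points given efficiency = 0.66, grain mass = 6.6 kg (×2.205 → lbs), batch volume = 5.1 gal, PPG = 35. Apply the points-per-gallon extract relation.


points = lbs × PPG × eff / vol
lbs = 6.6 × 2.205 = 14.5530
points = 14.5530 × 35 × 0.66 / 5.1

65.9165 points


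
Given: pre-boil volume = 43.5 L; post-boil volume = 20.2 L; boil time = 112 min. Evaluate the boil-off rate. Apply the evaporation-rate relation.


rate = (V_pre − V_post) / (t_min/60)
rate = (43.5 − 20.2) / (112/60)

12.4821 L/hr


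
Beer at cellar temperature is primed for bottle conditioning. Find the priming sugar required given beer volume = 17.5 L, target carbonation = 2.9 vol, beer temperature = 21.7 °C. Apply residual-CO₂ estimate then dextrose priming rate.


residual = 14.695·(0.01821 + 0.09011·e^(−0.04·T));  sugar = (target − residual)·4.0·V
residual = 14.695·(0.01821 + 0.09011·e^(−0.04·21.7)) = 0.8235
sugar = (2.9 − 0.8235)·4.0·17.5

145.3572 g


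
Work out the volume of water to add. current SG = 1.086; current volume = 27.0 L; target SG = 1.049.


V_water = V·((SG_curr − 1)/(SG_target − 1) − 1)
V_water = 27.0·((1.086 − 1)/(1.049 − 1) − 1)

20.3878 L


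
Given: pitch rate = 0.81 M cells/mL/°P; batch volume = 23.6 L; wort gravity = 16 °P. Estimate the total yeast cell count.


cells (billions) = rate · V_L · °P
cells = 0.81 · 23.6 · 16

305.8560 billion cells


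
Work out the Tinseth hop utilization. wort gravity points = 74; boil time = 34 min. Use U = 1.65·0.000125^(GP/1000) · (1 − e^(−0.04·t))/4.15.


bigness = 1.65·0.000125^(74/1000) = 0.8485
boil_factor = (1 − e^(−0.04·34))/4.15 = 0.1791
U = 0.8485 · 0.1791

0.1520


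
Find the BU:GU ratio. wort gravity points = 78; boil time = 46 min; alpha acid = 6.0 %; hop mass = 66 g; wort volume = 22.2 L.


U = 1.65·0.000125^(GP/1000)·(1−e^(−0.04t))/4.15;  IBU = (α/100)·m·U·1000/V;  BU:GU = IBU/GP
U = 1.65·0.000125^(78/1000)·(1−e^(−0.04·46))/4.15 = 0.1659
IBU = (6.0/100)·66·0.1659·1000/22.2 = 29.5956
BU:GU = 29.5956/78

0.3794


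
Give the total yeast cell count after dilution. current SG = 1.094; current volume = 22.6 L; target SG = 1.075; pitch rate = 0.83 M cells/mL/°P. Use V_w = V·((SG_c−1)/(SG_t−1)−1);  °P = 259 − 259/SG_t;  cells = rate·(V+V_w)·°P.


V_w = 22.6·((1.094−1)/(1.075−1)−1) = 5.7253
V_final = 22.6 + 5.7253 = 28.3253
°P = 259 − 259/1.075 = 18.0698
cells = 0.83·28.3253·18.0698

424.8207 billion cells


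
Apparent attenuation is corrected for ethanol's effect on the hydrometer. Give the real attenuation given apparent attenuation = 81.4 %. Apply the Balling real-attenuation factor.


RA = AA · 0.8192
RA = 81.4 · 0.8192

66.6829 %


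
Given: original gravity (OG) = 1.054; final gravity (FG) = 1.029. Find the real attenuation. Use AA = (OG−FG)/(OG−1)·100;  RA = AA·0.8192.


AA = (1.054 − 1.029)/(1.054 − 1)·100 = 46.2963
RA = 46.2963·0.8192

37.9259 %


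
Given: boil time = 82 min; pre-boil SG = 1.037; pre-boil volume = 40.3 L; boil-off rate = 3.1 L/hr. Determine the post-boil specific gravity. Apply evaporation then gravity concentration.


V_post = V_pre − rate·(t/60);  SG_post = 1 + (SG_pre−1)·V_pre/V_post
V_post = 40.3 − 3.1·(82/60) = 36.0633
SG_post = 1 + (1.037 − 1)·40.3/36.0633

1.0413


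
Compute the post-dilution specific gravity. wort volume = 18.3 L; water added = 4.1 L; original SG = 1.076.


SG_new = 1 + (SG_old − 1)·V_old/(V_old + V_water)
pts = (1.076 − 1)·1000·18.3/(18.3 + 4.1) = 62.0893
SG_new = 1 + 62.0893/1000

1.0621


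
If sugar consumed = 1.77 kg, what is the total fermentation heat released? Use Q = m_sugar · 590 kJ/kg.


Q = 1.77 · 590

1044.3000 kJ


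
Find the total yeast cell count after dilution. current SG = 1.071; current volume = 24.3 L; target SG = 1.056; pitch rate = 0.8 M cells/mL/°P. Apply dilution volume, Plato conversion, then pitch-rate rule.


V_w = V·((SG_c−1)/(SG_t−1)−1);  °P = 259 − 259/SG_t;  cells = rate·(V+V_w)·°P
V_w = 24.3·((1.071−1)/(1.056−1)−1) = 6.5089
V_final = 24.3 + 6.5089 = 30.8089
°P = 259 − 259/1.056 = 13.7348
cells = 0.8·30.8089·13.7348

338.5248 billion cells


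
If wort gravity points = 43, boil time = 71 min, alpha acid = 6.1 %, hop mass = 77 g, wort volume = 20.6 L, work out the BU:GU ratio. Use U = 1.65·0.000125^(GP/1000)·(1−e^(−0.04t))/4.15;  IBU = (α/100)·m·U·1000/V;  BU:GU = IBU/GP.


U = 1.65·0.000125^(43/1000)·(1−e^(−0.04·71))/4.15 = 0.2544
IBU = (6.1/100)·77·0.2544·1000/20.6 = 57.9977
BU:GU = 57.9977/43

1.3488


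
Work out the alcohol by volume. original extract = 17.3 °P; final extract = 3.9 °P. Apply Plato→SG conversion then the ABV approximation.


SG = 259/(259 − P);  ABV = (OG − FG)·131.25
OG = 259/(259 − 17.3) = 1.0716
FG = 259/(259 − 3.9) = 1.0153
ABV = (1.0716 − 1.0153)·131.25

7.3878 % ABV


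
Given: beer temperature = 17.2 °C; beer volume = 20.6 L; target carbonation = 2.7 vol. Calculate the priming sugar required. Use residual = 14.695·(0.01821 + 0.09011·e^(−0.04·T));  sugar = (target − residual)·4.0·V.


residual = 14.695·(0.01821 + 0.09011·e^(−0.04·17.2)) = 0.9331
sugar = (2.7 − 0.9331)·4.0·20.6

145.5929 g


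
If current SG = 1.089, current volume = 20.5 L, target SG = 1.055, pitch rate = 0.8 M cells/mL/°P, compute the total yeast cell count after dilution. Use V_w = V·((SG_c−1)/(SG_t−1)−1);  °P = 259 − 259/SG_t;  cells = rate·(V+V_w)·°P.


V_w = 20.5·((1.089−1)/(1.055−1)−1) = 12.6727
V_final = 20.5 + 12.6727 = 33.1727
°P = 259 − 259/1.055 = 13.5024
cells = 0.8·33.1727·13.5024

358.3283 billion cells


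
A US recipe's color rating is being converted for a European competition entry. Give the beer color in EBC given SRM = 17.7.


EBC = SRM · 1.97
EBC = 17.7 · 1.97

34.8690 EBC


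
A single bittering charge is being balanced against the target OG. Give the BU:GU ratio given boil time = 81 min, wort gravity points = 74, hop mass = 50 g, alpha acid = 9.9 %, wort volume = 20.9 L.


U = 1.65·0.000125^(GP/1000)·(1−e^(−0.04t))/4.15;  IBU = (α/100)·m·U·1000/V;  BU:GU = IBU/GP
U = 1.65·0.000125^(74/1000)·(1−e^(−0.04·81))/4.15 = 0.1965
IBU = (9.9/100)·50·0.1965·1000/20.9 = 46.5281
BU:GU = 46.5281/74

0.6288


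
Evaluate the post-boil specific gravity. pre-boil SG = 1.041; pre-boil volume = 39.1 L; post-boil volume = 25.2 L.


SG_post = 1 + (SG_pre − 1)·V_pre/V_post
pts_pre = (1.041 − 1)·1000 = 41.0000
pts_post = 41.0000·39.1/25.2 = 63.6151
SG_post = 1 + 63.6151/1000

1.0636


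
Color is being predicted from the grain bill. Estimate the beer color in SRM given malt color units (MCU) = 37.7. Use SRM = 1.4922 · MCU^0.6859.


SRM = 1.4922 · 37.7^0.6859

17.9903 SRM


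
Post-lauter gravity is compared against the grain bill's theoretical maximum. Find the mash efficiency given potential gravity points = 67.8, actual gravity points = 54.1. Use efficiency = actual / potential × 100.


efficiency = 54.1 / 67.8 × 100

79.7935 %


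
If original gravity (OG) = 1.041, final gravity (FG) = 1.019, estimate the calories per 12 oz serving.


ABW = (OG−FG)·131.25·0.79/FG;  °P = 259 − 259/SG (for OG→OE and FG→AE);  RE = 0.1808·OE + 0.8192·AE;  Cal = (6.9·ABW + 4·(RE−0.1))·FG·3.55
ABW = (1.041 − 1.019)·131.25·0.79/1.019 = 2.2386
OE = 259 − 259/1.041 = 10.2008 °P
AE = 259 − 259/1.019 = 4.8292 °P
RE = 0.1808·10.2008 + 0.8192·4.8292 = 5.8004 °P
Cal = (6.9·2.2386 + 4·(5.8004−0.1))·1.019·3.55

138.3600 kcal


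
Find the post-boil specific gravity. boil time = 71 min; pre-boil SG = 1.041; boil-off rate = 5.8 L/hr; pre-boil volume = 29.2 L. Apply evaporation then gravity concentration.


V_post = V_pre − rate·(t/60);  SG_post = 1 + (SG_pre−1)·V_pre/V_post
V_post = 29.2 − 5.8·(71/60) = 22.3367
SG_post = 1 + (1.041 − 1)·29.2/22.3367

1.0536
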